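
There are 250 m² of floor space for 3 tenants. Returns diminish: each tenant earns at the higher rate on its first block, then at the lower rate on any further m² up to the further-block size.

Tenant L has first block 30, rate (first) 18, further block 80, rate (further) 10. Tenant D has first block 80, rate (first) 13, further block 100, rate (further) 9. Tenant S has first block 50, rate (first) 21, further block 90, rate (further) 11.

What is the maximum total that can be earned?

Treat each block as its own option and order by rate: Tenant S/tier1 21 > Tenant L/tier1 18 > Tenant D/tier1 13 > Tenant S/tier2 11 > Tenant L/tier2 10 > Tenant D/tier2 9.
Tenant S/tier1 (21): +50 → 200 left.
Tenant L/tier1 (18): +30 → 170 left.
Tenant D tier1 at 13: fill all 80 → 90 left.
Fill Tenant S tier2 block (90 at 11) → 0 left.
Total = 21×50 + 18×30 + 13×80 + 11×90 = 3620.

3620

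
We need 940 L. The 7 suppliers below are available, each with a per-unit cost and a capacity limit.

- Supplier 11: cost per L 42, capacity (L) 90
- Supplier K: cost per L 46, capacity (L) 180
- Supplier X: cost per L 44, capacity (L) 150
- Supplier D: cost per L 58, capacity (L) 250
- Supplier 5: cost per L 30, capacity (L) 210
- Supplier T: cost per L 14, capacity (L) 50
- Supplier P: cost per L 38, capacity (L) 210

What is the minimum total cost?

Use suppliers in increasing cost order.
Supplier T (14): use full 50 ; 890 L to go.
Supplier 5 (30): use full 210 ; 680 L to go.
Take 210 from Supplier P at 38 ; need 470 more.
Supplier 11 (42): use full 90 ; 380 L to go.
Take 150 from Supplier X at 44 ; need 230 more.
Take 180 from Supplier K at 46 ; need 50 more.
Supplier D at 58: take 50 of its 250 ; requirement met.
Cost = 50×14 + 210×30 + 210×38 + 90×42 + 150×44 + 180×46 + 50×58 = 36540.

36540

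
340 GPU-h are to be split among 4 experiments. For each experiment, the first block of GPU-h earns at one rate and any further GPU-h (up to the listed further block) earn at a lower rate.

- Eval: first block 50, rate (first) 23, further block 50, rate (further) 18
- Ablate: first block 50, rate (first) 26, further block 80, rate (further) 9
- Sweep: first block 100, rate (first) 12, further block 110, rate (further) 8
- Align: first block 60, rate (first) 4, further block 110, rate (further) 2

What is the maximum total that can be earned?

5350

Order all 8 blocks by rate: Ablate/tier1 26 > Eval/tier1 23 > Eval/tier2 18 > Sweep/tier1 12 > Ablate/tier2 9 > Sweep/tier2 8 > Align/tier1 4 > Align/tier2 2.
Fill Ablate tier1 block (50 at 26) → 290 left.
Fill Eval tier1 block (50 at 23) → 240 left.
Fill Eval tier2 block (50 at 18) → 190 left.
Sweep/tier1 (12): +100 → 90 left.
Ablate/tier2 (9): +80 → 10 left.
Sweep/tier2: +10 of 110 at 8; pool empty.
Total = 26×50 + 23×50 + 18×50 + 12×100 + 9×80 + 8×10 = 5350.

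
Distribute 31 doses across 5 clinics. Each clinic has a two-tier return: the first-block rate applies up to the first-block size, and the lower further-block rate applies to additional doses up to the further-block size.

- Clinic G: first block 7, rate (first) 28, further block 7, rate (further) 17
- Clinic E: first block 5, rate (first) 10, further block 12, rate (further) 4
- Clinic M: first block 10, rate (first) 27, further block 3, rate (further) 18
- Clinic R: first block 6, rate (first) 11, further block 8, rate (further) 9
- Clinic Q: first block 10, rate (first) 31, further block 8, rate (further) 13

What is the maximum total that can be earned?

Treat each block as its own option and order by rate: Clinic Q/T1 31 > Clinic G/T1 28 > Clinic M/T1 27 > Clinic M/T2 18 > Clinic G/T2 17 > Clinic Q/T2 13 > Clinic R/T1 11 > Clinic E/T1 10 > Clinic R/T2 9 > Clinic E/T2 4.
Fill Clinic Q T1 block (10 at 31) — 21 left.
Clinic G T1 at 28: fill all 7 — 14 left.
Fill Clinic M T1 block (10 at 27) — 4 left.
Fill Clinic M T2 block (3 at 18) — 1 left.
Clinic G T2 at 17: only 1 left, fill 1.
Total = 31×10 + 28×7 + 27×10 + 18×3 + 17×1 = 847.

847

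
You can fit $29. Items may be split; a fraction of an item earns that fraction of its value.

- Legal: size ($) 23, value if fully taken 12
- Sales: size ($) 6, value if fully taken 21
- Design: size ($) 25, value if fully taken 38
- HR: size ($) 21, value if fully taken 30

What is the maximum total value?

Best value per unit of size first: Sales 21/6≈3.5, Design 38/25≈1.52, HR 30/21≈1.43, Legal 12/23≈0.522.
All 6 $ of Sales fit (value 21) ; 23 remain.
23 $ left: a 23/25 share of Design gives 38×23/25 = 34.96.
Total value = 55.96.

55.96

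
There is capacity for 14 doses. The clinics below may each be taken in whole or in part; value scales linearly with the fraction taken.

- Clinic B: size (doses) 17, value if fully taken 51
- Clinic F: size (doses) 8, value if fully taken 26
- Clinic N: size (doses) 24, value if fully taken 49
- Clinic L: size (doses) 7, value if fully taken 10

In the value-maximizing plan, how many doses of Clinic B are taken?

Rank by value-to-size ratio: Clinic F 26/8≈3.25, Clinic B 51/17≈3, Clinic N 49/24≈2.04, Clinic L 10/7≈1.43.
Clinic F: take in full, 8 doses for value 26 — 6 left.
Fill the last 6 doses with part of Clinic B: 6/17 of it earns 18.

6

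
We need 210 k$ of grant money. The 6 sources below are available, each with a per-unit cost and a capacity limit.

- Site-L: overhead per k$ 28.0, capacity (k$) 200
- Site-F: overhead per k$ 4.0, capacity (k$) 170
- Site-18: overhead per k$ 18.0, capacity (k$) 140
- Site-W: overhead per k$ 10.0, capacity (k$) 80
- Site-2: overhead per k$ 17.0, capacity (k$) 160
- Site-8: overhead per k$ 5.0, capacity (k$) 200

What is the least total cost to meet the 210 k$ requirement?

Cheapest first:
Site-F (4.0): use full 170 ; 40 k$ to go.
Site-8 at 5.0: take 40 of its 200 ; requirement met.
Site-W, Site-2, Site-18, Site-L: unused.
Cost = 170×4.0 + 40×5.0 = 880.

880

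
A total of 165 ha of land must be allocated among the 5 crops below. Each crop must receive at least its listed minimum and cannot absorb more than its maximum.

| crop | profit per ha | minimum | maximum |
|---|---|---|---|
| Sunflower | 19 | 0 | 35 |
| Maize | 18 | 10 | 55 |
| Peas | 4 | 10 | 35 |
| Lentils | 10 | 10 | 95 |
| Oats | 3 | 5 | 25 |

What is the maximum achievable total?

2310

Meeting every minimum uses 0+10+10+10+5 = 35 ha, leaving 130.
Highest profit per ha first: Sunflower 19 > Maize 18 > Lentils 10 > Peas 4 > Oats 3.
Sunflower: +35 to 35 (cap) — 95 left.
Maize takes 45 more to reach its cap of 55 — 50 left.
Only 50 left; Lentils takes them to reach 60.
Total = 19×35 + 18×55 + 4×10 + 10×60 + 3×5 = 2310.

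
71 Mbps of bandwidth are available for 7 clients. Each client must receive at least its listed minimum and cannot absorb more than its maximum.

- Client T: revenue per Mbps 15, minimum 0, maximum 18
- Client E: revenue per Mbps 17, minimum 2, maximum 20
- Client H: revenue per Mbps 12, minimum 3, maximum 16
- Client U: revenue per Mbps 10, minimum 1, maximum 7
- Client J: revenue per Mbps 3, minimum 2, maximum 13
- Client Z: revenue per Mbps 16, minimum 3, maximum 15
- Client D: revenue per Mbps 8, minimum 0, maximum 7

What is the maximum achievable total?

1046

Meeting every minimum uses 0+2+3+1+2+3+0 = 11 Mbps, leaving 60.
Order the clients by revenue per Mbps: Client E 17 > Client Z 16 > Client T 15 > Client H 12 > Client U 10 > Client D 8 > Client J 3.
Client E takes 18 more to reach its cap of 20 ; 42 left.
Give Client Z 12 more to hit its cap of 15 ; 30 left.
Give Client T 18 more to hit its cap of 18 ; 12 left.
Client H has room for 13 more but only 12 remain, so it gets 15.
Total = 15×18 + 17×20 + 12×15 + 10×1 + 3×2 + 16×15 = 1046.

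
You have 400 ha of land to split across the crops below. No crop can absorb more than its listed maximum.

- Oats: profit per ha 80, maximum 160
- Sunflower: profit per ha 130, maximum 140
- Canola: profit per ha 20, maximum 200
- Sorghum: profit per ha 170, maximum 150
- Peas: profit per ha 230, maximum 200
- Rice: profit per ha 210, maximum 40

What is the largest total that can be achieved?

Rank by profit per ha: Peas 230 > Rice 210 > Sorghum 170 > Sunflower 130 > Oats 80 > Canola 20.
Peas takes 200 to reach its cap of 200 — 200 left.
Give Rice 40 to hit its cap of 40 — 160 left.
Sorghum takes 150 to reach its cap of 150 — 10 left.
Sunflower: +10 (room for 140) → 10. Pool exhausted.
Total = 130×10 + 170×150 + 230×200 + 210×40 = 81200.

81200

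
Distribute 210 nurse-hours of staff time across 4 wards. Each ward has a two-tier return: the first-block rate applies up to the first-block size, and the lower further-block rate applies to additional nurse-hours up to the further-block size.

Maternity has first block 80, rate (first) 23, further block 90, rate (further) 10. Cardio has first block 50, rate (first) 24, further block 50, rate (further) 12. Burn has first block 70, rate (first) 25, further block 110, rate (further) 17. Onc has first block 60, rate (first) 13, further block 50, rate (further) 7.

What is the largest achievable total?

4960

Treat each block as its own option and order by rate: Burn/first 25 > Cardio/first 24 > Maternity/first 23 > Burn/second 17 > Onc/first 13 > Cardio/second 12 > Maternity/second 10 > Onc/second 7.
Burn first at 25: fill all 70 — 140 left.
Cardio/first (24): +50 — 90 left.
Fill Maternity first block (80 at 23) — 10 left.
Burn/second: +10 of 110 at 17; pool empty.
Total = 25×70 + 24×50 + 23×80 + 17×10 = 4960.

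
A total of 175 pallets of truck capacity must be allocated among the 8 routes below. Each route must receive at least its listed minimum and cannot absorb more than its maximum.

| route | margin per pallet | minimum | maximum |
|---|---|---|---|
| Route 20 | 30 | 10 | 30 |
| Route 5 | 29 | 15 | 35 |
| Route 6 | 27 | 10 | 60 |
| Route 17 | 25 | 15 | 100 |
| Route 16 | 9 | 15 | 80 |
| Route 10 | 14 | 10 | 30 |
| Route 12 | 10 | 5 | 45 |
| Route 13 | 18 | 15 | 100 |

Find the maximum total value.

Meeting every minimum uses 10+15+10+15+15+10+5+15 = 95 pallets, leaving 80.
Rank by margin per pallet: Route 20 30 > Route 5 29 > Route 6 27 > Route 17 25 > Route 13 18 > Route 10 14 > Route 12 10 > Route 16 9.
Route 20: +20 to 30 (cap) — 60 left.
Route 5 takes 20 more to reach its cap of 35 — 40 left.
Only 40 left; Route 6 takes them to reach 50.
Total = 30×30 + 29×35 + 27×50 + 25×15 + 9×15 + 14×10 + 10×5 + 18×15 = 4235.

4235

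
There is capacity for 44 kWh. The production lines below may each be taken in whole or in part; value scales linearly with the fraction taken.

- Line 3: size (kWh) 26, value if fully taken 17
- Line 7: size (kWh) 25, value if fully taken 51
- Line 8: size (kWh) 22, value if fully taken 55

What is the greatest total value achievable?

Rank by value-to-size ratio: Line 8 55/22≈2.5, Line 7 51/25≈2.04, Line 3 17/26≈0.654.
Take all of Line 8 (22 kWh, value 55) — 22 kWh left.
Only 22 kWh remain; take 22/25 of Line 7 for value 51×22/25 = 44.88.
Total value = 99.88.

99.88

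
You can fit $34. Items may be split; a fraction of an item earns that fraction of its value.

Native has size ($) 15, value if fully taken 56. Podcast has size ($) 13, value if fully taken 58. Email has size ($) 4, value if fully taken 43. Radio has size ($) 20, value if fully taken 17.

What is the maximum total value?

158.7

Rank by value-to-size ratio: Email 43/4≈10.8, Podcast 58/13≈4.46, Native 56/15≈3.73, Radio 17/20≈0.85.
Take all of Email (4 $, value 43) → 30 $ left.
Take all of Podcast (13 $, value 58) → 17 $ left.
All 15 $ of Native fit (value 56) → 2 remain.
Fill the last 2 $ with part of Radio: 2/20 of it earns 1.7.
Total value = 158.7.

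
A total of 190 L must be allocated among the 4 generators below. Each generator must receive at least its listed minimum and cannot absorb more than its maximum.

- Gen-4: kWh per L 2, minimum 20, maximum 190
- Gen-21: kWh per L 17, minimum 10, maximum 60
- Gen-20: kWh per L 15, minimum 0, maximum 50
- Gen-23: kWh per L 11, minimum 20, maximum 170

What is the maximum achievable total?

2470

Meeting every minimum uses 20+10+0+20 = 50 L, leaving 140.
Highest kWh per L first: Gen-21 17 > Gen-20 15 > Gen-23 11 > Gen-4 2.
Gen-21 takes 50 more to reach its cap of 60 — 90 left.
Gen-20: +50 to 50 (cap) — 40 left.
Gen-23 has room for 150 more but only 40 remain, so it gets 60.
Total = 2×20 + 17×60 + 15×50 + 11×60 = 2470.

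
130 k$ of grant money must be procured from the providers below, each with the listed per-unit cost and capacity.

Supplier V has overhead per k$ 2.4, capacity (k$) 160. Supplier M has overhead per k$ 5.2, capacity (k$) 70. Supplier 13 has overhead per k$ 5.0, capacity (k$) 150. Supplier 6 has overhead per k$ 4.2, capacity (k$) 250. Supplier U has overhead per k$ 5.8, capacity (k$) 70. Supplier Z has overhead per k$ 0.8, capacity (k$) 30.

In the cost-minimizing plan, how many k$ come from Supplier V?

100

Use providers in increasing cost order.
Supplier Z (0.8): use full 30 — 100 k$ to go.
Supplier V (2.4): take the remaining 100 — done.
Supplier 6, Supplier 13, Supplier M, Supplier U: unused.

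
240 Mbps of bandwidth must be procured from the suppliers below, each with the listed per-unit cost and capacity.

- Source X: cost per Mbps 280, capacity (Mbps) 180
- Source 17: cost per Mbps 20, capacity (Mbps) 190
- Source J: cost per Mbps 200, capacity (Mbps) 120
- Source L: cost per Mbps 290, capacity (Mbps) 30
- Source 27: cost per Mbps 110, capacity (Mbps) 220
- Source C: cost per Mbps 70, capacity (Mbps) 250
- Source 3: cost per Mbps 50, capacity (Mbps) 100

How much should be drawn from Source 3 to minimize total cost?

50

Cheapest first:
Take 190 from Source 17 at 20 → need 50 more.
Source 3 at 50: take 50 of its 100 → requirement met.
Source C, Source 27, Source J, Source X, Source L: unused.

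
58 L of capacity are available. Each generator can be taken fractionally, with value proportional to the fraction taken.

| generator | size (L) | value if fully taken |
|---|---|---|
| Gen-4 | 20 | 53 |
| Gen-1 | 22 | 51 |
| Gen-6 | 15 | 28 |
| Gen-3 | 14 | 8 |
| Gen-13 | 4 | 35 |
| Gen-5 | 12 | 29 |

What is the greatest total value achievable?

Rank by value-to-size ratio: Gen-13 35/4≈8.75, Gen-4 53/20≈2.65, Gen-5 29/12≈2.42, Gen-1 51/22≈2.32, Gen-6 28/15≈1.87, Gen-3 8/14≈0.571.
All 4 L of Gen-13 fit (value 35) — 54 remain.
Gen-4: take in full, 20 L for value 53 — 34 left.
Take all of Gen-5 (12 L, value 29) — 22 L left.
Gen-1: take in full, 22 L for value 51 — 0 left.
Total value = 168.

168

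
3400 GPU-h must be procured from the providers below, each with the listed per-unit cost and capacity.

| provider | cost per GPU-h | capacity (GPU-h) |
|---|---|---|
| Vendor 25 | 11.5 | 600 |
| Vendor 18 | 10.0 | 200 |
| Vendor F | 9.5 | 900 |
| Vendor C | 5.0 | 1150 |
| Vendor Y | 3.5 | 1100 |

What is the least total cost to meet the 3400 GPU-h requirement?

20725

Cheapest first:
Take 1100 from Vendor Y at 3.5 ; need 2300 more.
Vendor C (5.0): use full 1150 ; 1150 GPU-h to go.
Take 900 from Vendor F at 9.5 ; need 250 more.
Vendor 18 at 10.0: take all 200 GPU-h ; 50 still needed.
Take 50 from Vendor 25 at 11.5 to finish.
Cost = 1100×3.5 + 1150×5.0 + 900×9.5 + 200×10.0 + 50×11.5 = 20725.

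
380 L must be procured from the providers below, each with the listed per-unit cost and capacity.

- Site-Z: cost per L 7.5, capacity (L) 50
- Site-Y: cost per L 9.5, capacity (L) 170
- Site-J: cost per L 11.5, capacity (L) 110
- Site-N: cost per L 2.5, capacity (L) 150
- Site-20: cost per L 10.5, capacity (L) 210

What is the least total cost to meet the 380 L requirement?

2470

Cheapest first:
Site-N at 2.5: take all 150 L ; 230 still needed.
Site-Z at 7.5: take all 50 L ; 180 still needed.
Site-Y at 9.5: take all 170 L ; 10 still needed.
Take 10 from Site-20 at 10.5 to finish.
Site-J: unused.
Cost = 150×2.5 + 50×7.5 + 170×9.5 + 10×10.5 = 2470.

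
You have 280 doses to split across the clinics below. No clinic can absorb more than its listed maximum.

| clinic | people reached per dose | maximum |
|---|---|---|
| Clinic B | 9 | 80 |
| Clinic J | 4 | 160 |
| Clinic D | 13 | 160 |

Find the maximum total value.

2960

Rank by people reached per dose: Clinic D 13 > Clinic B 9 > Clinic J 4.
Clinic D takes 160 to reach its cap of 160 — 120 left.
Clinic B takes 80 to reach its cap of 80 — 40 left.
Clinic J has room for 160 but only 40 remain, so it gets 40.
Total = 9×80 + 4×40 + 13×160 = 2960.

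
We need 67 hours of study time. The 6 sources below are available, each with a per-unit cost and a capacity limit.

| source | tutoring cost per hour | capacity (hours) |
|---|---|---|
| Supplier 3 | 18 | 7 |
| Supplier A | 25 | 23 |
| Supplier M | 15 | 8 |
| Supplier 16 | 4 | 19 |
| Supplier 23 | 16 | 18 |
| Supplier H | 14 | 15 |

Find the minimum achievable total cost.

Cheapest first:
Take 19 from Supplier 16 at 4 — need 48 more.
Supplier H at 14: take all 15 hours — 33 still needed.
Supplier M at 15: take all 8 hours — 25 still needed.
Take 18 from Supplier 23 at 16 — need 7 more.
Supplier 3 at 18: take all 7 hours — 0 still needed.
Supplier A: unused.
Cost = 19×4 + 15×14 + 8×15 + 18×16 + 7×18 = 820.

820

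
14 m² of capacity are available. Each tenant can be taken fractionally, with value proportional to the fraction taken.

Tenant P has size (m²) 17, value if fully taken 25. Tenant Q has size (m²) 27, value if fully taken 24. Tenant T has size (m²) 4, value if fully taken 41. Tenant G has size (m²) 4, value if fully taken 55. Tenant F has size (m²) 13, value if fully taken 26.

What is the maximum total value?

Rank by value-to-size ratio: Tenant G 55/4≈13.8, Tenant T 41/4≈10.2, Tenant F 26/13≈2, Tenant P 25/17≈1.47, Tenant Q 24/27≈0.889.
Tenant G: take in full, 4 m² for value 55 — 10 left.
Tenant T: take in full, 4 m² for value 41 — 6 left.
Only 6 m² remain; take 6/13 of Tenant F for value 26×6/13 = 12.
Total value = 108.

108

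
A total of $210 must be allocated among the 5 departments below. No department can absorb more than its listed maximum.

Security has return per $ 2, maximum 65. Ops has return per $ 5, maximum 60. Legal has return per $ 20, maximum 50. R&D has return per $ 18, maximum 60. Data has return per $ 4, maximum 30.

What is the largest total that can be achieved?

Highest return per $ first: Legal 20 > R&D 18 > Ops 5 > Data 4 > Security 2.
Give Legal 50 to hit its cap of 50 ; 160 left.
R&D: +60 to 60 (cap) ; 100 left.
Ops: +60 to 60 (cap) ; 40 left.
Data: +30 to 30 (cap) ; 10 left.
Security: +10 (room for 65) → 10. Pool exhausted.
Total = 2×10 + 5×60 + 20×50 + 18×60 + 4×30 = 2520.

2520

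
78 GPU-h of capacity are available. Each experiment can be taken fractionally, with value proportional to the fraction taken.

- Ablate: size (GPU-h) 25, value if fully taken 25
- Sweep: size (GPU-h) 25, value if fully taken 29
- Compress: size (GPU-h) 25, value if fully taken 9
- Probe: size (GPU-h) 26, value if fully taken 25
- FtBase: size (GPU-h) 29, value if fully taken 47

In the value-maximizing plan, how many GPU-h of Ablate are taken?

24

Rank by value-to-size ratio: FtBase 47/29≈1.62, Sweep 29/25≈1.16, Ablate 25/25≈1, Probe 25/26≈0.962, Compress 9/25≈0.36.
Take all of FtBase (29 GPU-h, value 47) → 49 GPU-h left.
Sweep: take in full, 25 GPU-h for value 29 → 24 left.
Fill the last 24 GPU-h with part of Ablate: 24/25 of it earns 24.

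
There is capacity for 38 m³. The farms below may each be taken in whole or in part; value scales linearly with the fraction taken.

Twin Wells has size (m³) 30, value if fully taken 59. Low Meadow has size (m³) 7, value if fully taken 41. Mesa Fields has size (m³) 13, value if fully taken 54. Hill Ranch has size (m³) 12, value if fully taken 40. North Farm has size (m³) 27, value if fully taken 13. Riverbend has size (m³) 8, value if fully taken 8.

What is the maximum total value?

146.8

Sort by value density: Low Meadow 41/7≈5.86, Mesa Fields 54/13≈4.15, Hill Ranch 40/12≈3.33, Twin Wells 59/30≈1.97, Riverbend 8/8≈1, North Farm 13/27≈0.481.
Low Meadow: take in full, 7 m³ for value 41 ; 31 left.
Mesa Fields: take in full, 13 m³ for value 54 ; 18 left.
All 12 m³ of Hill Ranch fit (value 40) ; 6 remain.
6 m³ left: a 6/30 share of Twin Wells gives 59×6/30 = 11.8.
Total value = 146.8.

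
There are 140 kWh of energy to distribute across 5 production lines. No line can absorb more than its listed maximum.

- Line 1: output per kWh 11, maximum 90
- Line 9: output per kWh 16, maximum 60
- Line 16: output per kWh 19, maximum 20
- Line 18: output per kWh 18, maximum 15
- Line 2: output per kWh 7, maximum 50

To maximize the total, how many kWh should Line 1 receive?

45

Order the production lines by output per kWh: Line 16 19 > Line 18 18 > Line 9 16 > Line 1 11 > Line 2 7.
Line 16 takes 20 to reach its cap of 20 — 120 left.
Give Line 18 15 to hit its cap of 15 — 105 left.
Give Line 9 60 to hit its cap of 60 — 45 left.
Line 1 has room for 90 but only 45 remain, so it gets 45.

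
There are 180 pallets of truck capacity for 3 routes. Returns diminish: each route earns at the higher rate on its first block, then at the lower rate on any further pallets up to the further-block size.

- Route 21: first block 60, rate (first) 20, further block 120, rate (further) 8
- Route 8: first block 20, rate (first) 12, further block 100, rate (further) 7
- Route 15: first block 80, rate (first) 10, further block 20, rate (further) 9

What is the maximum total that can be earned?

Order all 6 blocks by rate: Route 21/first 20 > Route 8/first 12 > Route 15/first 10 > Route 15/second 9 > Route 21/second 8 > Route 8/second 7.
Fill Route 21 first block (60 at 20) ; 120 left.
Fill Route 8 first block (20 at 12) ; 100 left.
Route 15/first (10): +80 ; 20 left.
Fill Route 15 second block (20 at 9) ; 0 left.
Total = 20×60 + 12×20 + 10×80 + 9×20 = 2420.

2420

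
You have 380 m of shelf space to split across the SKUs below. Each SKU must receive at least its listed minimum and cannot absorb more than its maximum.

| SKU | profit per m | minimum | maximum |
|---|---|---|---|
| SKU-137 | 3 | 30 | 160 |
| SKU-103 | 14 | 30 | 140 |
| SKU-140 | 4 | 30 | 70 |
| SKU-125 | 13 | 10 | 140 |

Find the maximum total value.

Meeting every minimum uses 30+30+30+10 = 100 m, leaving 280.
Highest profit per m first: SKU-103 14 > SKU-125 13 > SKU-140 4 > SKU-137 3.
SKU-103 takes 110 more to reach its cap of 140 ; 170 left.
SKU-125 takes 130 more to reach its cap of 140 ; 40 left.
Give SKU-140 40 more to hit its cap of 70 ; 0 left.
Total = 3×30 + 14×140 + 4×70 + 13×140 = 4150.

4150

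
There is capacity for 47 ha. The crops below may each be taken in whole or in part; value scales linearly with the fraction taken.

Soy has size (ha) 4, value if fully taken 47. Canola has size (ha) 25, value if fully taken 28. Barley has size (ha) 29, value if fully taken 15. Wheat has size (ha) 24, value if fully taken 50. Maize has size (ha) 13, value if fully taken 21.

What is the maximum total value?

Sort by value density: Soy 47/4≈11.8, Wheat 50/24≈2.08, Maize 21/13≈1.62, Canola 28/25≈1.12, Barley 15/29≈0.517.
All 4 ha of Soy fit (value 47) — 43 remain.
Take all of Wheat (24 ha, value 50) — 19 ha left.
All 13 ha of Maize fit (value 21) — 6 remain.
6 ha left: a 6/25 share of Canola gives 28×6/25 = 6.72.
Total value = 124.72.

124.72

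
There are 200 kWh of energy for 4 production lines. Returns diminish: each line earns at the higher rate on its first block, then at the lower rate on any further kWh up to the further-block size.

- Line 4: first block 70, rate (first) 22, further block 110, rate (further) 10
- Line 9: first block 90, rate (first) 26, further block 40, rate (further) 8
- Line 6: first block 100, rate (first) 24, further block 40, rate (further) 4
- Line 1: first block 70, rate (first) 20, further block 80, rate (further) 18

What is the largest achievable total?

4960

Treat each block as its own option and order by rate: Line 9/T1 26 > Line 6/T1 24 > Line 4/T1 22 > Line 1/T1 20 > Line 1/T2 18 > Line 4/T2 10 > Line 9/T2 8 > Line 6/T2 4.
Fill Line 9 T1 block (90 at 26) → 110 left.
Fill Line 6 T1 block (100 at 24) → 10 left.
Line 4/T1: +10 of 70 at 22; pool empty.
Total = 26×90 + 24×100 + 22×10 = 4960.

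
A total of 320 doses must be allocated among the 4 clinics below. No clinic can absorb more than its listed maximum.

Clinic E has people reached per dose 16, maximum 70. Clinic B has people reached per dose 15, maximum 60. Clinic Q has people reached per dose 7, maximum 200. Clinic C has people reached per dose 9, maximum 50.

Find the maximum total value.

Rank by people reached per dose: Clinic E 16 > Clinic B 15 > Clinic C 9 > Clinic Q 7.
Clinic E: +70 to 70 (cap) ; 250 left.
Give Clinic B 60 to hit its cap of 60 ; 190 left.
Clinic C: +50 to 50 (cap) ; 140 left.
Clinic Q has room for 200 but only 140 remain, so it gets 140.
Total = 16×70 + 15×60 + 7×140 + 9×50 = 3450.

3450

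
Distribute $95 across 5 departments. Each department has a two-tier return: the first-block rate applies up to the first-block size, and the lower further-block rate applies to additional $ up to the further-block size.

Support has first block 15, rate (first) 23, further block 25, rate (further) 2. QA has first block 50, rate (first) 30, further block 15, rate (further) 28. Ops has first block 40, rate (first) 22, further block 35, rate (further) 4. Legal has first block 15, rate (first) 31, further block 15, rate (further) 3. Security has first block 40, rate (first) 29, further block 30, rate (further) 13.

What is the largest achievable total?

Order all 10 blocks by rate: Legal/first 31 > QA/first 30 > Security/first 29 > QA/second 28 > Support/first 23 > Ops/first 22 > Security/second 13 > Ops/second 4 > Legal/second 3 > Support/second 2.
Legal first at 31: fill all 15 — 80 left.
QA/first (30): +50 — 30 left.
Security/first: +30 of 40 at 29; pool empty.
Total = 31×15 + 30×50 + 29×30 = 2835.

2835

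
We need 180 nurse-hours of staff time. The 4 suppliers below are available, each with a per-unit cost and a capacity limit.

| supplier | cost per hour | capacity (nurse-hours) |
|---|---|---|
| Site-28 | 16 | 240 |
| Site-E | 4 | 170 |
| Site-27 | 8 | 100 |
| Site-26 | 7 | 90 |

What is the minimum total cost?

Use suppliers in increasing cost order.
Site-E (4): use full 170 ; 10 nurse-hours to go.
Site-26 at 7: take 10 of its 90 ; requirement met.
Site-27, Site-28: unused.
Cost = 170×4 + 10×7 = 750.

750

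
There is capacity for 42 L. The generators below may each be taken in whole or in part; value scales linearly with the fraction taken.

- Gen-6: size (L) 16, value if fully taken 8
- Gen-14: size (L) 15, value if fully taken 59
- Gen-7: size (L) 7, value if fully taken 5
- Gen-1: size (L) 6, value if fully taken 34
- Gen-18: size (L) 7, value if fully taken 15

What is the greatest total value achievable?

Rank by value-to-size ratio: Gen-1 34/6≈5.67, Gen-14 59/15≈3.93, Gen-18 15/7≈2.14, Gen-7 5/7≈0.714, Gen-6 8/16≈0.5.
Take all of Gen-1 (6 L, value 34) ; 36 L left.
All 15 L of Gen-14 fit (value 59) ; 21 remain.
Gen-18: take in full, 7 L for value 15 ; 14 left.
Take all of Gen-7 (7 L, value 5) ; 7 L left.
7 L left: a 7/16 share of Gen-6 gives 8×7/16 = 3.5.
Total value = 116.5.

116.5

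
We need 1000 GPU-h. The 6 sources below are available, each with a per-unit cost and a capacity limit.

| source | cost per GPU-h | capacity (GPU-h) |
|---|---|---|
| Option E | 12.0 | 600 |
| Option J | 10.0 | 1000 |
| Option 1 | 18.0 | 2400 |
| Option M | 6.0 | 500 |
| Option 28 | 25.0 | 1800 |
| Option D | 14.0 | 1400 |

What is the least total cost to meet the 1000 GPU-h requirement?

8000

Use sources in increasing cost order.
Take 500 from Option M at 6.0 → need 500 more.
Option J (10.0): take the remaining 500 → done.
Option E, Option D, Option 1, Option 28: unused.
Cost = 500×6.0 + 500×10.0 = 8000.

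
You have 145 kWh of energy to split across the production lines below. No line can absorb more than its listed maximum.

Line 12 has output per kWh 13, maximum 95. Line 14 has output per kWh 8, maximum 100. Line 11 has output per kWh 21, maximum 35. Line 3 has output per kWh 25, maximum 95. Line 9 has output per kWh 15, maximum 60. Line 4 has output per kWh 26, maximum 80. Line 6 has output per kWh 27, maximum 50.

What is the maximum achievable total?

Highest output per kWh first: Line 6 27 > Line 4 26 > Line 3 25 > Line 11 21 > Line 9 15 > Line 12 13 > Line 14 8.
Line 6 takes 50 to reach its cap of 50 — 95 left.
Line 4: +80 to 80 (cap) — 15 left.
Line 3: +15 (room for 95) → 15. Pool exhausted.
Total = 25×15 + 26×80 + 27×50 = 3805.

3805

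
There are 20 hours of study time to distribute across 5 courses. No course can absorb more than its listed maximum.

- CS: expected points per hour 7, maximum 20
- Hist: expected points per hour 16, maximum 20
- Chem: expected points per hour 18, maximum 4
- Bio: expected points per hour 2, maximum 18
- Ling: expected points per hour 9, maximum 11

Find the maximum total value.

328

Highest expected points per hour first: Chem 18 > Hist 16 > Ling 9 > CS 7 > Bio 2.
Chem takes 4 to reach its cap of 4 — 16 left.
Hist has room for 20 but only 16 remain, so it gets 16.
Total = 16×16 + 18×4 = 328.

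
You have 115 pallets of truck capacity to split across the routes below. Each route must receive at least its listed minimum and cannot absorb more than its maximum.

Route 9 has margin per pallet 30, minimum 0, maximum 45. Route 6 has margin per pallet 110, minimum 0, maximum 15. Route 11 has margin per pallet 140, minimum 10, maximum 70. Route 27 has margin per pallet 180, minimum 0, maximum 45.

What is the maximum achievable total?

17900

Meeting every minimum uses 0+0+10+0 = 10 pallets, leaving 105.
Order the routes by margin per pallet: Route 27 180 > Route 11 140 > Route 6 110 > Route 9 30.
Give Route 27 45 more to hit its cap of 45 → 60 left.
Route 11: +60 to 70 (cap) → 0 left.
Total = 140×70 + 180×45 = 17900.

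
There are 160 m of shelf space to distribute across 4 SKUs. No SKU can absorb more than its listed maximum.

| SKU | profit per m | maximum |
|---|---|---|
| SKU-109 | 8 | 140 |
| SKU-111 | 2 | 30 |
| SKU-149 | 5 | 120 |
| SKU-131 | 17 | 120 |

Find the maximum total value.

2360

Order the SKUs by profit per m: SKU-131 17 > SKU-109 8 > SKU-149 5 > SKU-111 2.
SKU-131: +120 to 120 (cap) ; 40 left.
SKU-109: +40 (room for 140) → 40. Pool exhausted.
Total = 8×40 + 17×120 = 2360.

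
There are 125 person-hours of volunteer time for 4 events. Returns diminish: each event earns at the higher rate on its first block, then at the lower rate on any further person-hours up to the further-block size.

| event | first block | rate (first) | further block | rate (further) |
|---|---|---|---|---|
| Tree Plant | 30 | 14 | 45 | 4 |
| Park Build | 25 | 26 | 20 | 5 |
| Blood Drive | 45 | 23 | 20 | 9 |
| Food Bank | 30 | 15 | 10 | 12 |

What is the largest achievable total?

2485

Rank every tier by rate: Park Build/T1 26 > Blood Drive/T1 23 > Food Bank/T1 15 > Tree Plant/T1 14 > Food Bank/T2 12 > Blood Drive/T2 9 > Park Build/T2 5 > Tree Plant/T2 4.
Park Build/T1 (26): +25 → 100 left.
Blood Drive T1 at 23: fill all 45 → 55 left.
Food Bank T1 at 15: fill all 30 → 25 left.
Tree Plant/T1: +25 of 30 at 14; pool empty.
Total = 26×25 + 23×45 + 15×30 + 14×25 = 2485.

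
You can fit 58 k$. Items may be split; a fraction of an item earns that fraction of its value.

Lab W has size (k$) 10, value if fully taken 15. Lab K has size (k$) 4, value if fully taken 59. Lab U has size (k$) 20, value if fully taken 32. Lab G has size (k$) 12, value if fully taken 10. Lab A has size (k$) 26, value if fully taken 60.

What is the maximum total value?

163

Best value per unit of size first: Lab K 59/4≈14.8, Lab A 60/26≈2.31, Lab U 32/20≈1.6, Lab W 15/10≈1.5, Lab G 10/12≈0.833.
All 4 k$ of Lab K fit (value 59) → 54 remain.
Take all of Lab A (26 k$, value 60) → 28 k$ left.
All 20 k$ of Lab U fit (value 32) → 8 remain.
Fill the last 8 k$ with part of Lab W: 8/10 of it earns 12.
Total value = 163.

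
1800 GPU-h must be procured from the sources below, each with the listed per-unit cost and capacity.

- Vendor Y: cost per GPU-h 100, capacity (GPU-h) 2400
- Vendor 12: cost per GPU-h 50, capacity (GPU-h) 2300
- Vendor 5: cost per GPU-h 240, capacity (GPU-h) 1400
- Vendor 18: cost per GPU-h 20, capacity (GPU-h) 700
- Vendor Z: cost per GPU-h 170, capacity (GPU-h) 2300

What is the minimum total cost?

69000

Use sources in increasing cost order.
Take 700 from Vendor 18 at 20 → need 1100 more.
Take 1100 from Vendor 12 at 50 to finish.
Vendor Y, Vendor Z, Vendor 5: unused.
Cost = 700×20 + 1100×50 = 69000.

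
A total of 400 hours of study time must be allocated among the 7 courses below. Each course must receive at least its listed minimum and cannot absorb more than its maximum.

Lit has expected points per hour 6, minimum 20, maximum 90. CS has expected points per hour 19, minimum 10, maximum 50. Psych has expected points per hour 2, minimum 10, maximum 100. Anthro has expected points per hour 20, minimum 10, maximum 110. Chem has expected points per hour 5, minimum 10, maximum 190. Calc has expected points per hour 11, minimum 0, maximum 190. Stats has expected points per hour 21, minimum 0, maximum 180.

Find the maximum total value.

7340

Meeting every minimum uses 20+10+10+10+10+0+0 = 60 hours, leaving 340.
Rank by expected points per hour: Stats 21 > Anthro 20 > CS 19 > Calc 11 > Lit 6 > Chem 5 > Psych 2.
Give Stats 180 more to hit its cap of 180 ; 160 left.
Give Anthro 100 more to hit its cap of 110 ; 60 left.
CS takes 40 more to reach its cap of 50 ; 20 left.
Only 20 left; Calc takes them to reach 20.
Total = 6×20 + 19×50 + 2×10 + 20×110 + 5×10 + 11×20 + 21×180 = 7340.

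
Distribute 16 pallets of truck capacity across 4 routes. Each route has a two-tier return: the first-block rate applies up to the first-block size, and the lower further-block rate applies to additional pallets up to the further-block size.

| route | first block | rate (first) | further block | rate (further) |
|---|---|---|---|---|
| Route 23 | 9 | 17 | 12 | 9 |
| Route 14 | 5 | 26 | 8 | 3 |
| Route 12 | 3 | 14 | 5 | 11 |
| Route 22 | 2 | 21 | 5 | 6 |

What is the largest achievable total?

325

Order all 8 blocks by rate: Route 14/tier1 26 > Route 22/tier1 21 > Route 23/tier1 17 > Route 12/tier1 14 > Route 12/tier2 11 > Route 23/tier2 9 > Route 22/tier2 6 > Route 14/tier2 3.
Route 14/tier1 (26): +5 ; 11 left.
Route 22/tier1 (21): +2 ; 9 left.
Route 23 tier1 at 17: fill all 9 ; 0 left.
Total = 26×5 + 21×2 + 17×9 = 325.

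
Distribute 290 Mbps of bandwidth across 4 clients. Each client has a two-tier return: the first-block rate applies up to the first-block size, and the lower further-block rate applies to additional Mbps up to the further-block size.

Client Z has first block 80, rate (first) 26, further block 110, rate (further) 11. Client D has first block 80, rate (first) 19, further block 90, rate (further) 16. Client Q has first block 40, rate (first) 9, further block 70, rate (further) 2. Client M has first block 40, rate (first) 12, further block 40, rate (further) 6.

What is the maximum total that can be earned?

Treat each block as its own option and order by rate: Client Z/T1 26 > Client D/T1 19 > Client D/T2 16 > Client M/T1 12 > Client Z/T2 11 > Client Q/T1 9 > Client M/T2 6 > Client Q/T2 2.
Client Z/T1 (26): +80 → 210 left.
Client D/T1 (19): +80 → 130 left.
Client D T2 at 16: fill all 90 → 40 left.
Client M/T1 (12): +40 → 0 left.
Total = 26×80 + 19×80 + 16×90 + 12×40 = 5520.

5520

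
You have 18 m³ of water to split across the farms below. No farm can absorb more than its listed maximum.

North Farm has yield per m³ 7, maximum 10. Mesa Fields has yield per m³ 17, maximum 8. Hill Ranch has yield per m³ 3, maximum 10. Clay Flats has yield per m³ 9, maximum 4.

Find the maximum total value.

214

Order the farms by yield per m³: Mesa Fields 17 > Clay Flats 9 > North Farm 7 > Hill Ranch 3.
Give Mesa Fields 8 to hit its cap of 8 ; 10 left.
Clay Flats takes 4 to reach its cap of 4 ; 6 left.
North Farm: +6 (room for 10) → 6. Pool exhausted.
Total = 7×6 + 17×8 + 9×4 = 214.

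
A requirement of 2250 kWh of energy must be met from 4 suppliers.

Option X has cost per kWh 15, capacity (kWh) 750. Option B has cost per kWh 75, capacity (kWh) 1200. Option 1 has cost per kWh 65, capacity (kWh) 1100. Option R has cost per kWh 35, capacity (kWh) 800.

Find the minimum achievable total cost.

Use suppliers in increasing cost order.
Option X at 15: take all 750 kWh ; 1500 still needed.
Take 800 from Option R at 35 ; need 700 more.
Take 700 from Option 1 at 65 to finish.
Option B: unused.
Cost = 750×15 + 800×35 + 700×65 = 84750.

84750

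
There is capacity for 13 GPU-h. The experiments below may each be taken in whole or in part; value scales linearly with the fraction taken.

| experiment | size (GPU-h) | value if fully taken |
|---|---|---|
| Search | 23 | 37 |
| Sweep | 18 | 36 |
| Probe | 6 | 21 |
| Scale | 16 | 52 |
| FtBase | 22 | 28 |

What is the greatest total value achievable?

Sort by value density: Probe 21/6≈3.5, Scale 52/16≈3.25, Sweep 36/18≈2, Search 37/23≈1.61, FtBase 28/22≈1.27.
All 6 GPU-h of Probe fit (value 21) → 7 remain.
Only 7 GPU-h remain; take 7/16 of Scale for value 52×7/16 = 22.75.
Total value = 43.75.

43.75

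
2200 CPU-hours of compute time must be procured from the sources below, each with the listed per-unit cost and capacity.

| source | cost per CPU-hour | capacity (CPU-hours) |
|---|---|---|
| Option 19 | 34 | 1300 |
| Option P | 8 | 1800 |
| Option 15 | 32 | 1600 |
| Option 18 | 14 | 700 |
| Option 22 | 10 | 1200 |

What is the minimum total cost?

18400

Fill from the cheapest source first.
Option P at 8: take all 1800 CPU-hours → 400 still needed.
Option 22 at 10: take 400 of its 1200 → requirement met.
Option 18, Option 15, Option 19: unused.
Cost = 1800×8 + 400×10 = 18400.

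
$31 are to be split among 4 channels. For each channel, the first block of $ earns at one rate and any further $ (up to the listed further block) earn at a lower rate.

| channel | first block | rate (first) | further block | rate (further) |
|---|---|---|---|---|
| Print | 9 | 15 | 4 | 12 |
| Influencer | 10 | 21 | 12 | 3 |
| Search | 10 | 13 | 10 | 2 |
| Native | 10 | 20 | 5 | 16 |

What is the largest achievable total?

Order all 8 blocks by rate: Influencer/first 21 > Native/first 20 > Native/second 16 > Print/first 15 > Search/first 13 > Print/second 12 > Influencer/second 3 > Search/second 2.
Influencer first at 21: fill all 10 ; 21 left.
Native/first (20): +10 ; 11 left.
Fill Native second block (5 at 16) ; 6 left.
Print/first: +6 of 9 at 15; pool empty.
Total = 21×10 + 20×10 + 16×5 + 15×6 = 580.

580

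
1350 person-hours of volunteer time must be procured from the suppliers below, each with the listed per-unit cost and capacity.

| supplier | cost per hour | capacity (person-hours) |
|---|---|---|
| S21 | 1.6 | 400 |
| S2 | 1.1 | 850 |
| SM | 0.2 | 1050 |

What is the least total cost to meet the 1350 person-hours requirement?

Fill from the cheapest supplier first.
Take 1050 from SM at 0.2 — need 300 more.
Take 300 from S2 at 1.1 to finish.
S21: unused.
Cost = 1050×0.2 + 300×1.1 = 540.

540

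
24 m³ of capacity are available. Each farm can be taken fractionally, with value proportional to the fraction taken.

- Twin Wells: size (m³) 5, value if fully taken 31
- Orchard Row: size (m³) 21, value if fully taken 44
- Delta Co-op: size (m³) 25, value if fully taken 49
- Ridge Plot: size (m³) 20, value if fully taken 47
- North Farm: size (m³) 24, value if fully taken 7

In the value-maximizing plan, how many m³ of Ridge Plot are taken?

19

Sort by value density: Twin Wells 31/5≈6.2, Ridge Plot 47/20≈2.35, Orchard Row 44/21≈2.1, Delta Co-op 49/25≈1.96, North Farm 7/24≈0.292.
Twin Wells: take in full, 5 m³ for value 31 → 19 left.
19 m³ left: a 19/20 share of Ridge Plot gives 47×19/20 = 44.65.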